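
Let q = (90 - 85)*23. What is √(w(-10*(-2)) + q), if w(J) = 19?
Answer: √134 ≈ 11.576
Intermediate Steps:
q = 115 (q = 5*23 = 115)
√(w(-10*(-2)) + q) = √(19 + 115) = √134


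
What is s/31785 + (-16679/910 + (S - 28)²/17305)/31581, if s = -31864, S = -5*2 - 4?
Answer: -3252479006237/3242548415106 ≈ -1.0031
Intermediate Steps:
S = -14 (S = -10 - 4 = -14)
s/31785 + (-16679/910 + (S - 28)²/17305)/31581 = -31864/31785 + (-16679/910 + (-14 - 28)²/17305)/31581 = -31864*1/31785 + (-16679*1/910 + (-42)²*(1/17305))*(1/31581) = -31864/31785 + (-1283/70 + 1764*(1/17305))*(1/31581) = -31864/31785 + (-1283/70 + 1764/17305)*(1/31581) = -31864/31785 - 4415767/242270*1/31581 = -31864/31785 - 4415767/7651128870 = -3252479006237/3242548415106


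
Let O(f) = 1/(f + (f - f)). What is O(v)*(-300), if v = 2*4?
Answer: -75/2 ≈ -37.500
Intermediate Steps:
v = 8
O(f) = 1/f (O(f) = 1/(f + 0) = 1/f)
O(v)*(-300) = -300/8 = (⅛)*(-300) = -75/2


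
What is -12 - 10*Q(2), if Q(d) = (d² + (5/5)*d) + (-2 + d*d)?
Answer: -92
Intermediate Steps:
Q(d) = -2 + d + 2*d² (Q(d) = (d² + (5*(⅕))*d) + (-2 + d²) = (d² + 1*d) + (-2 + d²) = (d² + d) + (-2 + d²) = (d + d²) + (-2 + d²) = -2 + d + 2*d²)
-12 - 10*Q(2) = -12 - 10*(-2 + 2 + 2*2²) = -12 - 10*(-2 + 2 + 2*4) = -12 - 10*(-2 + 2 + 8) = -12 - 10*8 = -12 - 80 = -92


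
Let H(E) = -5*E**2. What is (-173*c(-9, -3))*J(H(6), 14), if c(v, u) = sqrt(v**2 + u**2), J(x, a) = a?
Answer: -7266*sqrt(10) ≈ -22977.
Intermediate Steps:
c(v, u) = sqrt(u**2 + v**2)
(-173*c(-9, -3))*J(H(6), 14) = -173*sqrt((-3)**2 + (-9)**2)*14 = -173*sqrt(9 + 81)*14 = -519*sqrt(10)*14 = -7266*sqrt(10)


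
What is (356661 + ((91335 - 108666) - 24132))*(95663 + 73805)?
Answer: 53415974664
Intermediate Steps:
(356661 + ((91335 - 108666) - 24132))*(95663 + 73805) = (356661 + (-17331 - 24132))*169468 = (356661 - 41463)*169468 = 315198*169468 = 53415974664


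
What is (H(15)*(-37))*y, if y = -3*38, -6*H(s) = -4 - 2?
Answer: 4218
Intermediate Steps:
H(s) = 1 (H(s) = -(-4 - 2)/6 = -⅙*(-6) = 1)
y = -114
(H(15)*(-37))*y = (1*(-37))*(-114) = -37*(-114) = 4218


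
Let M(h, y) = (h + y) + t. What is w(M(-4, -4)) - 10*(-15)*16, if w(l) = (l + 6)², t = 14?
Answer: 2544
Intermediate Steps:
M(h, y) = 14 + h + y (M(h, y) = (h + y) + 14 = 14 + h + y)
w(l) = (6 + l)²
w(M(-4, -4)) - 10*(-15)*16 = (6 + (14 - 4 - 4))² - 10*(-15)*16 = (6 + 6)² - (-150)*16 = 12² - 1*(-2400) = 144 + 2400 = 2544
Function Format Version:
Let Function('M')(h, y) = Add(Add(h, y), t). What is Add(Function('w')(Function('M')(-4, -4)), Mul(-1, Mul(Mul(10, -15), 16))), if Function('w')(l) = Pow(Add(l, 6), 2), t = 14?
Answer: 2544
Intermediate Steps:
Function('M')(h, y) = Add(14, h, y) (Function('M')(h, y) = Add(Add(h, y), 14) = Add(14, h, y))
Function('w')(l) = Pow(Add(6, l), 2)
Add(Function('w')(Function('M')(-4, -4)), Mul(-1, Mul(Mul(10, -15), 16))) = Add(Pow(Add(6, Add(14, -4, -4)), 2), Mul(-1, Mul(Mul(10, -15), 16))) = Add(Pow(Add(6, 6), 2), Mul(-1, Mul(-150, 16))) = Add(Pow(12, 2), Mul(-1, -2400)) = Add(144, 2400) = 2544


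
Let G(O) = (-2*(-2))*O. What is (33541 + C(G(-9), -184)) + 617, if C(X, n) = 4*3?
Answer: 34170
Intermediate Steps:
G(O) = 4*O
C(X, n) = 12
(33541 + C(G(-9), -184)) + 617 = (33541 + 12) + 617 = 33553 + 617 = 34170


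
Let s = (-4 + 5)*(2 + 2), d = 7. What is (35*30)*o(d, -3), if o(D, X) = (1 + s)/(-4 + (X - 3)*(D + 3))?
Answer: -2625/32 ≈ -82.031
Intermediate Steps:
s = 4 (s = 1*4 = 4)
o(D, X) = 5/(-4 + (-3 + X)*(3 + D)) (o(D, X) = (1 + 4)/(-4 + (X - 3)*(D + 3)) = 5/(-4 + (-3 + X)*(3 + D)))
(35*30)*o(d, -3) = (35*30)*(5/(-13 - 3*7 + 3*(-3) + 7*(-3))) = 1050*(5/(-13 - 21 - 9 - 21)) = 1050*(5/(-64)) = 1050*(5*(-1/64)) = 1050*(-5/64) = -2625/32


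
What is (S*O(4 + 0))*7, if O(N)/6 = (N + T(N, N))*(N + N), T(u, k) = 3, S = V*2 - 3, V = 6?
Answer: 21168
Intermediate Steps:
S = 9 (S = 6*2 - 3 = 12 - 3 = 9)
O(N) = 12*N*(3 + N) (O(N) = 6*((N + 3)*(N + N)) = 6*((3 + N)*(2*N)) = 6*(2*N*(3 + N)) = 12*N*(3 + N))
(S*O(4 + 0))*7 = (9*(12*(4 + 0)*(3 + (4 + 0))))*7 = (9*(12*4*(3 + 4)))*7 = (9*(12*4*7))*7 = (9*336)*7 = 3024*7 = 21168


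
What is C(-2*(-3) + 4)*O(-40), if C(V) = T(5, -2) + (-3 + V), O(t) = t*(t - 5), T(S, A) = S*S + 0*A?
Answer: 57600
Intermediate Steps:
T(S, A) = S² (T(S, A) = S² + 0 = S²)
O(t) = t*(-5 + t)
C(V) = 22 + V (C(V) = 5² + (-3 + V) = 25 + (-3 + V) = 22 + V)
C(-2*(-3) + 4)*O(-40) = (22 + (-2*(-3) + 4))*(-40*(-5 - 40)) = (22 + (6 + 4))*(-40*(-45)) = (22 + 10)*1800 = 32*1800 = 57600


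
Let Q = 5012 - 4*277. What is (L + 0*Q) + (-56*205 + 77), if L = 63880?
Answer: 52477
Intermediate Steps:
Q = 3904 (Q = 5012 - 1*1108 = 5012 - 1108 = 3904)
(L + 0*Q) + (-56*205 + 77) = (63880 + 0*3904) + (-56*205 + 77) = (63880 + 0) + (-11480 + 77) = 63880 - 11403 = 52477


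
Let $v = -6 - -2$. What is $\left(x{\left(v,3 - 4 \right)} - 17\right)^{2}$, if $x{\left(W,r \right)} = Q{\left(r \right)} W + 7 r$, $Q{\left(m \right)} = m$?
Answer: $400$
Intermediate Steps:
$v = -4$ ($v = -6 + 2 = -4$)
$x{\left(W,r \right)} = 7 r + W r$ ($x{\left(W,r \right)} = r W + 7 r = W r + 7 r = 7 r + W r$)
$\left(x{\left(v,3 - 4 \right)} - 17\right)^{2} = \left(\left(3 - 4\right) \left(7 - 4\right) - 17\right)^{2} = \left(\left(3 - 4\right) 3 - 17\right)^{2} = \left(\left(-1\right) 3 - 17\right)^{2} = \left(-3 - 17\right)^{2} = \left(-20\right)^{2} = 400$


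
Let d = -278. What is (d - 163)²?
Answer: 194481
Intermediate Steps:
(d - 163)² = (-278 - 163)² = (-441)² = 194481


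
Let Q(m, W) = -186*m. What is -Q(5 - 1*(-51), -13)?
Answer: 10416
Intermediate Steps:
-Q(5 - 1*(-51), -13) = -(-186)*(5 - 1*(-51)) = -(-186)*(5 + 51) = -(-186)*56 = -1*(-10416) = 10416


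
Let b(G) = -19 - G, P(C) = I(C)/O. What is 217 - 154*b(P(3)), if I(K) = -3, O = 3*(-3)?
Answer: 9583/3 ≈ 3194.3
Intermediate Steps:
O = -9
P(C) = 1/3 (P(C) = -3/(-9) = -3*(-1/9) = 1/3)
217 - 154*b(P(3)) = 217 - 154*(-19 - 1*1/3) = 217 - 154*(-19 - 1/3) = 217 - 154*(-58/3) = 217 + 8932/3 = 9583/3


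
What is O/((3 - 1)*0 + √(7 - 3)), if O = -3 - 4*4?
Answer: -19/2 ≈ -9.5000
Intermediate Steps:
O = -19 (O = -3 - 16 = -19)
O/((3 - 1)*0 + √(7 - 3)) = -19/((3 - 1)*0 + √(7 - 3)) = -19/(2*0 + √4) = -19/(0 + 2) = -19/2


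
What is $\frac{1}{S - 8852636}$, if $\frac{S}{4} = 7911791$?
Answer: $\frac{1}{22794528} \approx 4.387 \cdot 10^{-8}$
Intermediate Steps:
$S = 31647164$ ($S = 4 \cdot 7911791 = 31647164$)
$\frac{1}{S - 8852636} = \frac{1}{31647164 - 8852636} = \frac{1}{22794528}$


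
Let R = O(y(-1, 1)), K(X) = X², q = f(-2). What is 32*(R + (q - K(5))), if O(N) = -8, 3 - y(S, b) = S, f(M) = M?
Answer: -1120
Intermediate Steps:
q = -2
y(S, b) = 3 - S
R = -8
32*(R + (q - K(5))) = 32*(-8 + (-2 - 1*5²)) = 32*(-8 + (-2 - 1*25)) = 32*(-8 + (-2 - 25)) = 32*(-8 - 27) = 32*(-35) = -1120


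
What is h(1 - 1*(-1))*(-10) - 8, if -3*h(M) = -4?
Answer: -64/3 ≈ -21.333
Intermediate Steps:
h(M) = 4/3 (h(M) = -⅓*(-4) = 4/3)
h(1 - 1*(-1))*(-10) - 8 = (4/3)*(-10) - 8 = -40/3 - 8 = -64/3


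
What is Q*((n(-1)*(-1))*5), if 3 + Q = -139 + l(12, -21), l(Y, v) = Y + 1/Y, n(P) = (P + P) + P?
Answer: -7795/4 ≈ -1948.8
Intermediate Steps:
n(P) = 3*P (n(P) = 2*P + P = 3*P)
Q = -1559/12 (Q = -3 + (-139 + (12 + 1/12)) = -3 + (-139 + 145/12) = -3 - 1523/12 = -1559/12 ≈ -129.92)
Q*((n(-1)*(-1))*5) = -1559*(3*(-1))*(-1)*5/12 = -1559*(-3*(-1))*5/12 = -1559*5/4 = -1559/12*15 = -7795/4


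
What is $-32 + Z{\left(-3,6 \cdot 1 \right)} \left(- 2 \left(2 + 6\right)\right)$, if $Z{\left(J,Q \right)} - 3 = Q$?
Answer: $-176$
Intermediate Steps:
$Z{\left(J,Q \right)} = 3 + Q$
$-32 + Z{\left(-3,6 \cdot 1 \right)} \left(- 2 \left(2 + 6\right)\right) = -32 + \left(3 + 6 \cdot 1\right) \left(- 2 \left(2 + 6\right)\right) = -32 + \left(3 + 6\right) \left(\left(-2\right) 8\right) = -32 + 9 \left(-16\right) = -32 - 144 = -176$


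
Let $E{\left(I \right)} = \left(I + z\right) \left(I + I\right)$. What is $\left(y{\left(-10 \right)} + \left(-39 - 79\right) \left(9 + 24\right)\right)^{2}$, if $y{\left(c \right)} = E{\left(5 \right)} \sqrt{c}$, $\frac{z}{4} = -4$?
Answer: $15042236 + 856680 i \sqrt{10} \approx 1.5042 \cdot 10^{7} + 2.7091 \cdot 10^{6} i$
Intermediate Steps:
$z = -16$ ($z = 4 \left(-4\right) = -16$)
$E{\left(I \right)} = 2 I \left(-16 + I\right)$ ($E{\left(I \right)} = \left(I - 16\right) \left(I + I\right) = \left(-16 + I\right) 2 I = 2 I \left(-16 + I\right)$)
$y{\left(c \right)} = - 110 \sqrt{c}$ ($y{\left(c \right)} = 2 \cdot 5 \left(-16 + 5\right) \sqrt{c} = 2 \cdot 5 \left(-11\right) \sqrt{c} = - 110 \sqrt{c}$)
$\left(y{\left(-10 \right)} + \left(-39 - 79\right) \left(9 + 24\right)\right)^{2} = \left(- 110 \sqrt{-10} + \left(-39 - 79\right) \left(9 + 24\right)\right)^{2} = \left(- 110 i \sqrt{10} - 3894\right)^{2} = \left(-3894 - 110 i \sqrt{10}\right)^{2}$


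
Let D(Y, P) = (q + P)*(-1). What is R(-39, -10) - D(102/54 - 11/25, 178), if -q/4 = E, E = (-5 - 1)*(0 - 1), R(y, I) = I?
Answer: 144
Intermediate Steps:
E = 6 (E = -6*(-1) = 6)
q = -24 (q = -4*6 = -24)
D(Y, P) = 24 - P (D(Y, P) = (-24 + P)*(-1) = 24 - P)
R(-39, -10) - D(102/54 - 11/25, 178) = -10 - (24 - 1*178) = -10 - (24 - 178) = -10 - 1*(-154) = -10 + 154 = 144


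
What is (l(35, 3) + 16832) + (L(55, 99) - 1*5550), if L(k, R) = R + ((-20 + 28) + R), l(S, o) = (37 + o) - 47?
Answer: 11481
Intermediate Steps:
l(S, o) = -10 + o
L(k, R) = 8 + 2*R (L(k, R) = R + (8 + R) = 8 + 2*R)
(l(35, 3) + 16832) + (L(55, 99) - 1*5550) = ((-10 + 3) + 16832) + ((8 + 2*99) - 1*5550) = (-7 + 16832) + ((8 + 198) - 5550) = 16825 + (206 - 5550) = 16825 - 5344 = 11481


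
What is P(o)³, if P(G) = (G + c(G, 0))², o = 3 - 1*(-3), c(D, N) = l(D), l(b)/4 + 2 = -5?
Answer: 113379904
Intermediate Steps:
l(b) = -28 (l(b) = -8 + 4*(-5) = -8 - 20 = -28)
c(D, N) = -28
o = 6 (o = 3 + 3 = 6)
P(G) = (-28 + G)² (P(G) = (G - 28)² = (-28 + G)²)
P(o)³ = ((-28 + 6)²)³ = ((-22)²)³ = 484³ = 113379904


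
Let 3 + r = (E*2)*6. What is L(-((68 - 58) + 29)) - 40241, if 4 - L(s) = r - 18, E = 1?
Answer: -40228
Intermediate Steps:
r = 9 (r = -3 + (1*2)*6 = -3 + 2*6 = -3 + 12 = 9)
L(s) = 13 (L(s) = 4 - (9 - 18) = 4 - 1*(-9) = 4 + 9 = 13)
L(-((68 - 58) + 29)) - 40241 = 13 - 40241 = -40228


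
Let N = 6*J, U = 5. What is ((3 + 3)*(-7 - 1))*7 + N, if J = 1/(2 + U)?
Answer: -2346/7 ≈ -335.14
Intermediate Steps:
J = ⅐ (J = 1/(2 + 5) = 1/7 = ⅐ ≈ 0.14286)
N = 6/7 (N = 6*(⅐) = 6/7 ≈ 0.85714)
((3 + 3)*(-7 - 1))*7 + N = ((3 + 3)*(-7 - 1))*7 + 6/7 = (6*(-8))*7 + 6/7 = -48*7 + 6/7 = -336 + 6/7 = -2346/7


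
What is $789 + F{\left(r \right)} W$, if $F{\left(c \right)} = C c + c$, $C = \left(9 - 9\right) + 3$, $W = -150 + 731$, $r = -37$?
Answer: $-85199$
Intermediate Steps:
$W = 581$
$C = 3$ ($C = \left(9 - 9\right) + 3 = 0 + 3 = 3$)
$F{\left(c \right)} = 4 c$ ($F{\left(c \right)} = 3 c + c = 4 c$)
$789 + F{\left(r \right)} W = 789 + 4 \left(-37\right) 581 = 789 - 85988 = -85199$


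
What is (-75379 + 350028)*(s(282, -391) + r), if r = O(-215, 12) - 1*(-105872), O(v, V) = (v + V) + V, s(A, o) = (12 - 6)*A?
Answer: 29489887077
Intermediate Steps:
s(A, o) = 6*A
O(v, V) = v + 2*V (O(v, V) = (V + v) + V = v + 2*V)
r = 105681 (r = (-215 + 2*12) - 1*(-105872) = (-215 + 24) + 105872 = -191 + 105872 = 105681)
(-75379 + 350028)*(s(282, -391) + r) = (-75379 + 350028)*(6*282 + 105681) = 274649*(1692 + 105681) = 274649*107373 = 29489887077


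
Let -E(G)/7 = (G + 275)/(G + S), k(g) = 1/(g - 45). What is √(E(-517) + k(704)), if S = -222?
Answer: I*√543301724607/487001 ≈ 1.5135*I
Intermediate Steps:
k(g) = 1/(-45 + g)
E(G) = -7*(275 + G)/(-222 + G) (E(G) = -7*(G + 275)/(G - 222) = -7*(275 + G)/(-222 + G))
√(E(-517) + k(704)) = √(7*(-275 - 1*(-517))/(-222 - 517) + 1/(-45 + 704)) = √(7*(-275 + 517)/(-739) + 1/659) = √(7*(-1/739)*242 + 1/659) = √(-1694/739 + 1/659) = √(-1115607/487001) = I*√543301724607/487001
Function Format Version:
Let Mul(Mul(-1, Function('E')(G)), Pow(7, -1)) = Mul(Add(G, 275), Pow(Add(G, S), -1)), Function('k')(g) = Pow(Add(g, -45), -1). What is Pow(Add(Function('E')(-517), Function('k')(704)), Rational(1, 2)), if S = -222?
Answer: Mul(Rational(1, 487001), I, Pow(543301724607, Rational(1, 2))) ≈ Mul(1.5135, I)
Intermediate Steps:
Function('k')(g) = Pow(Add(-45, g), -1)
Function('E')(G) = Mul(-7, Pow(Add(-222, G), -1), Add(275, G)) (Function('E')(G) = Mul(-7, Mul(Add(G, 275), Pow(Add(G, -222), -1))) = Mul(-7, Mul(Add(275, G), Pow(Add(-222, G), -1))) = Mul(-7, Mul(Pow(Add(-222, G), -1), Add(275, G))) = Mul(-7, Pow(Add(-222, G), -1), Add(275, G)))
Pow(Add(Function('E')(-517), Function('k')(704)), Rational(1, 2)) = Pow(Add(Mul(7, Pow(Add(-222, -517), -1), Add(-275, Mul(-1, -517))), Pow(Add(-45, 704), -1)), Rational(1, 2)) = Pow(Add(Mul(7, Pow(-739, -1), Add(-275, 517)), Pow(659, -1)), Rational(1, 2)) = Pow(Add(Mul(7, Rational(-1, 739), 242), Rational(1, 659)), Rational(1, 2)) = Pow(Add(Rational(-1694, 739), Rational(1, 659)), Rational(1, 2)) = Pow(Rational(-1115607, 487001), Rational(1, 2)) = Mul(Rational(1, 487001), I, Pow(543301724607, Rational(1, 2)))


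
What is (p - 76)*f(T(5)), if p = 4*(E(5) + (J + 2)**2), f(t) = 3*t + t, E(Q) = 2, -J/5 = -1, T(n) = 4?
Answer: 2048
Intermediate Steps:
J = 5 (J = -5*(-1) = 5)
f(t) = 4*t
p = 204 (p = 4*(2 + (5 + 2)**2) = 4*(2 + 7**2) = 4*(2 + 49) = 4*51 = 204)
(p - 76)*f(T(5)) = (204 - 76)*(4*4) = 128*16 = 2048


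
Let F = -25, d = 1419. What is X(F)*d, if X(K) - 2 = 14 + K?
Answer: -12771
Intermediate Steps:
X(K) = 16 + K (X(K) = 2 + (14 + K) = 16 + K)
X(F)*d = (16 - 25)*1419 = -9*1419 = -12771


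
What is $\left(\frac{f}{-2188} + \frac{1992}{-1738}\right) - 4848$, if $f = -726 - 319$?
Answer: $- \frac{9219122599}{1901372} \approx -4848.7$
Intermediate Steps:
$f = -1045$ ($f = -726 - 319 = -1045$)
$\left(\frac{f}{-2188} + \frac{1992}{-1738}\right) - 4848 = \left(- \frac{1045}{-2188} + \frac{1992}{-1738}\right) - 4848 = \left(\left(-1045\right) \left(- \frac{1}{2188}\right) + 1992 \left(- \frac{1}{1738}\right)\right) - 4848 = \left(\frac{1045}{2188} - \frac{996}{869}\right) - 4848 = - \frac{1271143}{1901372} - 4848 = - \frac{9219122599}{1901372}$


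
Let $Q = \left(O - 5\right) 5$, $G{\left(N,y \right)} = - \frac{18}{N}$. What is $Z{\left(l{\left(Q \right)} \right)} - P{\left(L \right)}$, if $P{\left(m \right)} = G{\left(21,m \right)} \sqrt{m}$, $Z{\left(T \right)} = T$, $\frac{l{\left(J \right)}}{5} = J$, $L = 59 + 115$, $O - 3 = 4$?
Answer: $50 + \frac{6 \sqrt{174}}{7} \approx 61.307$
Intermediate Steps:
$O = 7$ ($O = 3 + 4 = 7$)
$L = 174$
$Q = 10$ ($Q = \left(7 - 5\right) 5 = 2 \cdot 5 = 10$)
$l{\left(J \right)} = 5 J$
$P{\left(m \right)} = - \frac{6 \sqrt{m}}{7}$ ($P{\left(m \right)} = - \frac{18}{21} \sqrt{m} = \left(-18\right) \frac{1}{21} \sqrt{m} = - \frac{6 \sqrt{m}}{7}$)
$Z{\left(l{\left(Q \right)} \right)} - P{\left(L \right)} = 5 \cdot 10 - - \frac{6 \sqrt{174}}{7} = 50 + \frac{6 \sqrt{174}}{7}$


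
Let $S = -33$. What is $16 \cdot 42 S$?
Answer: $-22176$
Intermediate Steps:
$16 \cdot 42 S = 16 \cdot 42 \left(-33\right) = 672 \left(-33\right) = -22176$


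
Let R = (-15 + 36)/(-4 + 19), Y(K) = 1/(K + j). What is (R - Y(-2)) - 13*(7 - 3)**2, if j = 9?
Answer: -7236/35 ≈ -206.74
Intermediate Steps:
Y(K) = 1/(9 + K) (Y(K) = 1/(K + 9) = 1/(9 + K))
R = 7/5 (R = 21/15 = 21*(1/15) = 7/5 ≈ 1.4000)
(R - Y(-2)) - 13*(7 - 3)**2 = (7/5 - 1/(9 - 2)) - 13*(7 - 3)**2 = (7/5 - 1/7) - 13*4**2 = (7/5 - 1*1/7) - 13*16 = (7/5 - 1/7) - 208 = 44/35 - 208 = -7236/35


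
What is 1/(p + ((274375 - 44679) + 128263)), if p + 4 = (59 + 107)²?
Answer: 1/385511 ≈ 2.5940e-6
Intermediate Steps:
p = 27552 (p = -4 + (59 + 107)² = -4 + 166² = -4 + 27556 = 27552)
1/(p + ((274375 - 44679) + 128263)) = 1/(27552 + ((274375 - 44679) + 128263)) = 1/(27552 + (229696 + 128263)) = 1/(27552 + 357959) = 1/385511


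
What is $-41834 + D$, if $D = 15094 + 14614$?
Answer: $-12126$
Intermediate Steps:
$D = 29708$
$-41834 + D = -41834 + 29708 = -12126$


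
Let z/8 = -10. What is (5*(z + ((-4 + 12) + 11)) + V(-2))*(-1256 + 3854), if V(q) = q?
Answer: -797586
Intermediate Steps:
z = -80 (z = 8*(-10) = -80)
(5*(z + ((-4 + 12) + 11)) + V(-2))*(-1256 + 3854) = (5*(-80 + ((-4 + 12) + 11)) - 2)*(-1256 + 3854) = (5*(-80 + (8 + 11)) - 2)*2598 = (5*(-80 + 19) - 2)*2598 = (5*(-61) - 2)*2598 = (-305 - 2)*2598 = -307*2598 = -797586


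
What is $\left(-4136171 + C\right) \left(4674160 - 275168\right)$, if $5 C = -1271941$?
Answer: $- \frac{96570173981632}{5} \approx -1.9314 \cdot 10^{13}$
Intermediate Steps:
$C = - \frac{1271941}{5}$ ($C = \frac{1}{5} \left(-1271941\right) = - \frac{1271941}{5} \approx -2.5439 \cdot 10^{5}$)
$\left(-4136171 + C\right) \left(4674160 - 275168\right) = \left(-4136171 - \frac{1271941}{5}\right) \left(4674160 - 275168\right) = \left(- \frac{21952796}{5}\right) 4398992 = - \frac{96570173981632}{5}$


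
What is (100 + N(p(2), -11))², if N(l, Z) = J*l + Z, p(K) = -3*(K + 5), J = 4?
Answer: 25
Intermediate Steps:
p(K) = -15 - 3*K (p(K) = -3*(5 + K) = -15 - 3*K)
N(l, Z) = Z + 4*l (N(l, Z) = 4*l + Z = Z + 4*l)
(100 + N(p(2), -11))² = (100 + (-11 + 4*(-15 - 3*2)))² = (100 + (-11 + 4*(-15 - 6)))² = (100 + (-11 + 4*(-21)))² = (100 + (-11 - 84))² = (100 - 95)² = 5² = 25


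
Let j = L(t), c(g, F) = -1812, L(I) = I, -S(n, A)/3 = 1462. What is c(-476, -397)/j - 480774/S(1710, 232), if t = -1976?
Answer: 39914869/361114 ≈ 110.53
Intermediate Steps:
S(n, A) = -4386 (S(n, A) = -3*1462 = -4386)
j = -1976
c(-476, -397)/j - 480774/S(1710, 232) = -1812/(-1976) - 480774/(-4386) = -1812*(-1/1976) - 480774*(-1/4386) = 453/494 + 80129/731 = 39914869/361114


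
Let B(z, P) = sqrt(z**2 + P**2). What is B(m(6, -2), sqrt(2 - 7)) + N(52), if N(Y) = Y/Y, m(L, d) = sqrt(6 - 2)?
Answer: 1 + I ≈ 1.0 + 1.0*I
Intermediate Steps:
m(L, d) = 2 (m(L, d) = sqrt(4) = 2)
N(Y) = 1
B(z, P) = sqrt(P**2 + z**2)
B(m(6, -2), sqrt(2 - 7)) + N(52) = sqrt((sqrt(2 - 7))**2 + 2**2) + 1 = sqrt((sqrt(-5))**2 + 4) + 1 = sqrt((I*sqrt(5))**2 + 4) + 1 = sqrt(-5 + 4) + 1 = sqrt(-1) + 1 = I + 1 = 1 + I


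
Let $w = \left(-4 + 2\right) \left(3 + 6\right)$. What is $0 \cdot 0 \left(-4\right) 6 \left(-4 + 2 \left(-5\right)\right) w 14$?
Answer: $0$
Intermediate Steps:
$w = -18$ ($w = \left(-2\right) 9 = -18$)
$0 \cdot 0 \left(-4\right) 6 \left(-4 + 2 \left(-5\right)\right) w 14 = 0 \cdot 0 \left(-4\right) 6 \left(-4 + 2 \left(-5\right)\right) \left(-18\right) 14 = 0 \cdot 0 \cdot 6 \left(-4 - 10\right) \left(-18\right) 14 = 0 \cdot 0 \cdot 6 \left(-14\right) \left(-18\right) 14 = 0 \cdot 0 \left(\left(-84\right) \left(-18\right)\right) 14 = 0 \cdot 0 \cdot 1512 \cdot 14 = 0 \cdot 0 \cdot 14 = 0 \cdot 14 = 0$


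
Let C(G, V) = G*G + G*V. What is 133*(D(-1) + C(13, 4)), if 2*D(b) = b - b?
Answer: 29393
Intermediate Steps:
D(b) = 0 (D(b) = (b - b)/2 = (½)*0 = 0)
C(G, V) = G² + G*V
133*(D(-1) + C(13, 4)) = 133*(0 + 13*(13 + 4)) = 133*(0 + 13*17) = 133*(0 + 221) = 133*221 = 29393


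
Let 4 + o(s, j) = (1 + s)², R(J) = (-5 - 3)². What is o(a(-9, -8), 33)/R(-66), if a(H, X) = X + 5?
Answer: 0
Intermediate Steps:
a(H, X) = 5 + X
R(J) = 64 (R(J) = (-8)² = 64)
o(s, j) = -4 + (1 + s)²
o(a(-9, -8), 33)/R(-66) = (-4 + (1 + (5 - 8))²)/64 = (-4 + (1 - 3)²)*(1/64) = (-4 + (-2)²)*(1/64) = (-4 + 4)*(1/64) = 0*(1/64) = 0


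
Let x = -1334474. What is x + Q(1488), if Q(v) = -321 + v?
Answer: -1333307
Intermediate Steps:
x + Q(1488) = -1334474 + (-321 + 1488) = -1334474 + 1167 = -1333307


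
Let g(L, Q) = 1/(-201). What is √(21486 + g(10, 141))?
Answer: √868055685/201 ≈ 146.58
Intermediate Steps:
g(L, Q) = -1/201
√(21486 + g(10, 141)) = √(21486 - 1/201) = √(4318685/201) = √868055685/201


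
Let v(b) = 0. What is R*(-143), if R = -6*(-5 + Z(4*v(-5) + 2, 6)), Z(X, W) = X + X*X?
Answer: 858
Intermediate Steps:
Z(X, W) = X + X²
R = -6 (R = -6*(-5 + (4*0 + 2)*(1 + (4*0 + 2))) = -6*(-5 + (0 + 2)*(1 + (0 + 2))) = -6*(-5 + 2*(1 + 2)) = -6*(-5 + 2*3) = -6*(-5 + 6) = -6*1 = -6)
R*(-143) = -6*(-143) = 858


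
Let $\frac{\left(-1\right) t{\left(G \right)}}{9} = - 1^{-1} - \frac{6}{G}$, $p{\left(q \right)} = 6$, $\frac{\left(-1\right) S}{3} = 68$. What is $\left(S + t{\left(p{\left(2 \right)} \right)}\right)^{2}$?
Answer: $34596$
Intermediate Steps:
$S = -204$ ($S = \left(-3\right) 68 = -204$)
$t{\left(G \right)} = 9 + \frac{54}{G}$ ($t{\left(G \right)} = - 9 \left(- 1^{-1} - \frac{6}{G}\right) = - 9 \left(\left(-1\right) 1 - \frac{6}{G}\right) = - 9 \left(-1 - \frac{6}{G}\right) = 9 + \frac{54}{G}$)
$\left(S + t{\left(p{\left(2 \right)} \right)}\right)^{2} = \left(-204 + \left(9 + \frac{54}{6}\right)\right)^{2} = \left(-204 + \left(9 + 54 \cdot \frac{1}{6}\right)\right)^{2} = \left(-204 + \left(9 + 9\right)\right)^{2} = \left(-204 + 18\right)^{2} = \left(-186\right)^{2} = 34596$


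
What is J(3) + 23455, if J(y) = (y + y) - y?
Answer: 23458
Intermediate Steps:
J(y) = y (J(y) = 2*y - y = y)
J(3) + 23455 = 3 + 23455 = 23458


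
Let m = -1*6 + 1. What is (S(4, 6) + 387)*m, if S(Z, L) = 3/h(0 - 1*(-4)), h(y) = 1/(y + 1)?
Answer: -2010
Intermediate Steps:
h(y) = 1/(1 + y)
m = -5 (m = -6 + 1 = -5)
S(Z, L) = 15 (S(Z, L) = 3/(1/(1 + (0 - 1*(-4)))) = 3/(1/(1 + (0 + 4))) = 3/(1/(1 + 4)) = 3/(1/5) = 3*5 = 15)
(S(4, 6) + 387)*m = (15 + 387)*(-5) = 402*(-5) = -2010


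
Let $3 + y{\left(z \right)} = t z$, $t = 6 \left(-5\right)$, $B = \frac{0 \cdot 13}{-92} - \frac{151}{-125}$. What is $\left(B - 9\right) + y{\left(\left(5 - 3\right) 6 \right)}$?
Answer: $- \frac{46349}{125} \approx -370.79$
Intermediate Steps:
$B = \frac{151}{125}$ ($B = 0 \left(- \frac{1}{92}\right) - - \frac{151}{125} = 0 + \frac{151}{125} = \frac{151}{125} \approx 1.208$)
$t = -30$
$y{\left(z \right)} = -3 - 30 z$
$\left(B - 9\right) + y{\left(\left(5 - 3\right) 6 \right)} = \left(\frac{151}{125} - 9\right) - \left(3 + 30 \left(5 - 3\right) 6\right) = - \frac{974}{125} - \left(3 + 30 \cdot 2 \cdot 6\right) = - \frac{974}{125} - 363 = - \frac{46349}{125}$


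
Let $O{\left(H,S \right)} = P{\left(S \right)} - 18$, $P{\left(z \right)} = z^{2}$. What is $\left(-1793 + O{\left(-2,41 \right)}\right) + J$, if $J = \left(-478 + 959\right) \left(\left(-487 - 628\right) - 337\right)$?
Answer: $-698542$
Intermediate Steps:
$O{\left(H,S \right)} = -18 + S^{2}$ ($O{\left(H,S \right)} = S^{2} - 18 = -18 + S^{2}$)
$J = -698412$ ($J = 481 \left(-1115 - 337\right) = 481 \left(-1452\right) = -698412$)
$\left(-1793 + O{\left(-2,41 \right)}\right) + J = \left(-1793 - \left(18 - 41^{2}\right)\right) - 698412 = \left(-1793 + \left(-18 + 1681\right)\right) - 698412 = \left(-1793 + 1663\right) - 698412 = -130 - 698412 = -698542$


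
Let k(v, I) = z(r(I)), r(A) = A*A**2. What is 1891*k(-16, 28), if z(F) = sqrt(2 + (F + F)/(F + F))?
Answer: 1891*sqrt(3) ≈ 3275.3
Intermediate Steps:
r(A) = A**3
z(F) = sqrt(3) (z(F) = sqrt(2 + (2*F)/((2*F))) = sqrt(2 + (2*F)*(1/(2*F))) = sqrt(2 + 1) = sqrt(3))
k(v, I) = sqrt(3)
1891*k(-16, 28) = 1891*sqrt(3)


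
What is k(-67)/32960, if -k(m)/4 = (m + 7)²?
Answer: -45/103 ≈ -0.43689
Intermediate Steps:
k(m) = -4*(7 + m)² (k(m) = -4*(m + 7)² = -4*(7 + m)²)
k(-67)/32960 = -4*(7 - 67)²/32960 = -4*(-60)²*(1/32960) = -4*3600*(1/32960) = -14400*1/32960 = -45/103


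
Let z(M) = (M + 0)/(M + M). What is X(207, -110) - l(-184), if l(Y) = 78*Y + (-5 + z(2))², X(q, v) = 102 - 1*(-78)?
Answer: 58047/4 ≈ 14512.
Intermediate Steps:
z(M) = ½ (z(M) = M/((2*M)) = M*(1/(2*M)) = ½)
X(q, v) = 180 (X(q, v) = 102 + 78 = 180)
l(Y) = 81/4 + 78*Y (l(Y) = 78*Y + (-5 + ½)² = 78*Y + (-9/2)² = 78*Y + 81/4 = 81/4 + 78*Y)
X(207, -110) - l(-184) = 180 - (81/4 + 78*(-184)) = 180 - (81/4 - 14352) = 180 - 1*(-57327/4) = 180 + 57327/4 = 58047/4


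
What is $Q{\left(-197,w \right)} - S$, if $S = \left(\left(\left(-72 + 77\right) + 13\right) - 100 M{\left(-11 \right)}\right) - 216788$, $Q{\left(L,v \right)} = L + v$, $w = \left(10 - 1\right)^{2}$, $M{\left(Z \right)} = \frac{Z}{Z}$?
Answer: $216754$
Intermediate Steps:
$M{\left(Z \right)} = 1$
$w = 81$ ($w = 9^{2} = 81$)
$S = -216870$ ($S = \left(\left(\left(-72 + 77\right) + 13\right) - 100\right) - 216788 = \left(\left(5 + 13\right) - 100\right) - 216788 = \left(18 - 100\right) - 216788 = -82 - 216788 = -216870$)
$Q{\left(-197,w \right)} - S = \left(-197 + 81\right) - -216870 = -116 + 216870 = 216754$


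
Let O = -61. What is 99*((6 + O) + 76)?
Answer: 2079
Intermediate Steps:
99*((6 + O) + 76) = 99*((6 - 61) + 76) = 99*(-55 + 76) = 99*21 = 2079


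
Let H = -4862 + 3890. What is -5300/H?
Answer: 1325/243 ≈ 5.4527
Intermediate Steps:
H = -972
-5300/H = -5300/(-972) = -5300*(-1/972) = 1325/243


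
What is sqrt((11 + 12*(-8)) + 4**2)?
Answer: I*sqrt(69) ≈ 8.3066*I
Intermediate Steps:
sqrt((11 + 12*(-8)) + 4**2) = sqrt((11 - 96) + 16) = sqrt(-85 + 16) = sqrt(-69) = I*sqrt(69)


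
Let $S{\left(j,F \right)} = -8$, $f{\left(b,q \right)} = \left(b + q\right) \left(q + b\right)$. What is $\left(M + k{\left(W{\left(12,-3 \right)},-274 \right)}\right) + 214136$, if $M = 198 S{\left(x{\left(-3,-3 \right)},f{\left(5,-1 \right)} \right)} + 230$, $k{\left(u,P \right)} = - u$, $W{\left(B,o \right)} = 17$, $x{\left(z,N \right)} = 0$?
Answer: $212765$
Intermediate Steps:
$f{\left(b,q \right)} = \left(b + q\right)^{2}$ ($f{\left(b,q \right)} = \left(b + q\right) \left(b + q\right) = \left(b + q\right)^{2}$)
$M = -1354$ ($M = 198 \left(-8\right) + 230 = -1584 + 230 = -1354$)
$\left(M + k{\left(W{\left(12,-3 \right)},-274 \right)}\right) + 214136 = \left(-1354 - 17\right) + 214136 = -1371 + 214136 = 212765$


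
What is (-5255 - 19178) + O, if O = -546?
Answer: -24979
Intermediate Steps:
(-5255 - 19178) + O = (-5255 - 19178) - 546 = -24433 - 546 = -24979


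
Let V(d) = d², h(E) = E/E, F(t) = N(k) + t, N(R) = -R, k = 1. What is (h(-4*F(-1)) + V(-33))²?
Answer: 1188100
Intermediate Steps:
F(t) = -1 + t (F(t) = -1*1 + t = -1 + t)
h(E) = 1
(h(-4*F(-1)) + V(-33))² = (1 + (-33)²)² = (1 + 1089)² = 1090² = 1188100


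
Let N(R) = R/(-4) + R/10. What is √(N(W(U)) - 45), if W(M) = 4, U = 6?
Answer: 2*I*√285/5 ≈ 6.7528*I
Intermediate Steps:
N(R) = -3*R/20 (N(R) = R*(-¼) + R*(⅒) = -R/4 + R/10 = -3*R/20)
√(N(W(U)) - 45) = √(-3/20*4 - 45) = √(-⅗ - 45) = √(-228/5) = 2*I*√285/5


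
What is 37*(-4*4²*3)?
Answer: -7104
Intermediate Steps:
37*(-4*4²*3) = 37*(-4*16*3) = 37*(-64*3) = 37*(-192) = -7104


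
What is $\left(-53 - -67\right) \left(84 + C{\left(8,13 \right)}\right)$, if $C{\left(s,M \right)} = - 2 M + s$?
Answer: $924$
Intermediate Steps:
$C{\left(s,M \right)} = s - 2 M$
$\left(-53 - -67\right) \left(84 + C{\left(8,13 \right)}\right) = \left(-53 - -67\right) \left(84 + \left(8 - 26\right)\right) = \left(-53 + 67\right) \left(84 + \left(8 - 26\right)\right) = 14 \left(84 - 18\right) = 14 \cdot 66 = 924$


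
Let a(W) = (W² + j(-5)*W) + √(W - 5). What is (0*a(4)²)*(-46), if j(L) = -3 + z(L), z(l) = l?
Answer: 0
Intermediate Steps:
j(L) = -3 + L
a(W) = W² + √(-5 + W) - 8*W (a(W) = (W² + (-3 - 5)*W) + √(W - 5) = (W² - 8*W) + √(-5 + W) = W² + √(-5 + W) - 8*W)
(0*a(4)²)*(-46) = (0*(4² + √(-5 + 4) - 8*4)²)*(-46) = (0*(16 + √(-1) - 32)²)*(-46) = (0*(16 + I - 32)²)*(-46) = (0*(-16 + I)²)*(-46) = 0*(-46) = 0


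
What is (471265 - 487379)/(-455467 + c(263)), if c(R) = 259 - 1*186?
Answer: 8057/227697 ≈ 0.035385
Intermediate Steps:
c(R) = 73 (c(R) = 259 - 186 = 73)
(471265 - 487379)/(-455467 + c(263)) = (471265 - 487379)/(-455467 + 73) = -16114/(-455394) = -16114*(-1/455394) = 8057/227697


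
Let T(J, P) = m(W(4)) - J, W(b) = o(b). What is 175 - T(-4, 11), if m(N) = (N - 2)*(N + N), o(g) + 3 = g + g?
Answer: 141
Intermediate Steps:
o(g) = -3 + 2*g (o(g) = -3 + (g + g) = -3 + 2*g)
W(b) = -3 + 2*b
m(N) = 2*N*(-2 + N) (m(N) = (-2 + N)*(2*N) = 2*N*(-2 + N))
T(J, P) = 30 - J (T(J, P) = 2*(-3 + 2*4)*(-2 + (-3 + 2*4)) - J = 2*(-3 + 8)*(-2 + (-3 + 8)) - J = 2*5*(-2 + 5) - J = 2*5*3 - J = 30 - J)
175 - T(-4, 11) = 175 - (30 - 1*(-4)) = 175 - (30 + 4) = 175 - 1*34 = 175 - 34 = 141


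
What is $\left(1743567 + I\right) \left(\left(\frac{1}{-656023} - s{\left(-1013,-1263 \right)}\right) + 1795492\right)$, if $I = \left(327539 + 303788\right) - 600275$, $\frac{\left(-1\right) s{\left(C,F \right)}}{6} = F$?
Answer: $\frac{2081473173446280999}{656023} \approx 3.1729 \cdot 10^{12}$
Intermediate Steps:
$s{\left(C,F \right)} = - 6 F$
$I = 31052$ ($I = 631327 - 600275 = 31052$)
$\left(1743567 + I\right) \left(\left(\frac{1}{-656023} - s{\left(-1013,-1263 \right)}\right) + 1795492\right) = \left(1743567 + 31052\right) \left(\left(\frac{1}{-656023} - \left(-6\right) \left(-1263\right)\right) + 1795492\right) = 1774619 \left(\left(- \frac{1}{656023} - 7578\right) + 1795492\right) = 1774619 \left(- \frac{4971342295}{656023} + 1795492\right) = 1774619 \cdot \frac{1172912706021}{656023} = \frac{2081473173446280999}{656023}$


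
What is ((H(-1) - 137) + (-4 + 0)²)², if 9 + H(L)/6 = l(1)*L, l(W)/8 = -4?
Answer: 289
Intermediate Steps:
l(W) = -32 (l(W) = 8*(-4) = -32)
H(L) = -54 - 192*L (H(L) = -54 + 6*(-32*L) = -54 - 192*L)
((H(-1) - 137) + (-4 + 0)²)² = (((-54 - 192*(-1)) - 137) + (-4 + 0)²)² = (((-54 + 192) - 137) + (-4)²)² = ((138 - 137) + 16)² = (1 + 16)² = 17² = 289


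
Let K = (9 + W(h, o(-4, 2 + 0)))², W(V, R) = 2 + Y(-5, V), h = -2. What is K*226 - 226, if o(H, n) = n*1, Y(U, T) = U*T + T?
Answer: 81360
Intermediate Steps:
Y(U, T) = T + T*U (Y(U, T) = T*U + T = T + T*U)
o(H, n) = n
W(V, R) = 2 - 4*V (W(V, R) = 2 + V*(1 - 5) = 2 + V*(-4) = 2 - 4*V)
K = 361 (K = (9 + (2 - 4*(-2)))² = (9 + (2 + 8))² = (9 + 10)² = 19² = 361)
K*226 - 226 = 361*226 - 226 = 81586 - 226 = 81360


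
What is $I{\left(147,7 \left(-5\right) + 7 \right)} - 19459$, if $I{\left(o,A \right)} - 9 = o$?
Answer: $-19303$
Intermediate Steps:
$I{\left(o,A \right)} = 9 + o$
$I{\left(147,7 \left(-5\right) + 7 \right)} - 19459 = \left(9 + 147\right) - 19459 = 156 - 19459 = -19303$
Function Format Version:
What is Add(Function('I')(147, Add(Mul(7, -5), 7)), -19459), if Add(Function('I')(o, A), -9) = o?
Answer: -19303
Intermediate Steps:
Function('I')(o, A) = Add(9, o)
Add(Function('I')(147, Add(Mul(7, -5), 7)), -19459) = Add(Add(9, 147), -19459) = Add(156, -19459) = -19303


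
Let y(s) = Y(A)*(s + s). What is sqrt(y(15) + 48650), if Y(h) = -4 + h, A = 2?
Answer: sqrt(48590) ≈ 220.43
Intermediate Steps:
y(s) = -4*s (y(s) = (-4 + 2)*(s + s) = -4*s)
sqrt(y(15) + 48650) = sqrt(-4*15 + 48650) = sqrt(-60 + 48650) = sqrt(48590)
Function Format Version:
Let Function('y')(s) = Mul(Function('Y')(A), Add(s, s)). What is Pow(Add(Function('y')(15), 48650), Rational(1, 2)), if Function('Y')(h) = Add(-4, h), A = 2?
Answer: Pow(48590, Rational(1, 2)) ≈ 220.43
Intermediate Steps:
Function('y')(s) = Mul(-4, s) (Function('y')(s) = Mul(Add(-4, 2), Add(s, s)) = Mul(-2, Mul(2, s)) = Mul(-4, s))
Pow(Add(Function('y')(15), 48650), Rational(1, 2)) = Pow(Add(Mul(-4, 15), 48650), Rational(1, 2)) = Pow(Add(-60, 48650), Rational(1, 2)) = Pow(48590, Rational(1, 2))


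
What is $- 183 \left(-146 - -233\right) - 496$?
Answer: $-16417$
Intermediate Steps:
$- 183 \left(-146 - -233\right) - 496 = - 183 \left(-146 + 233\right) - 496 = \left(-183\right) 87 - 496 = -15921 - 496 = -16417$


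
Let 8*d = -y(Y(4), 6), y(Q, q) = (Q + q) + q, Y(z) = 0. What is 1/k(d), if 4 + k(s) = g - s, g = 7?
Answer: 2/9 ≈ 0.22222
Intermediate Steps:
y(Q, q) = Q + 2*q
d = -3/2 (d = (-(0 + 2*6))/8 = (-(0 + 12))/8 = (-1*12)/8 = (⅛)*(-12) = -3/2 ≈ -1.5000)
k(s) = 3 - s (k(s) = -4 + (7 - s) = 3 - s)
1/k(d) = 1/(3 - 1*(-3/2)) = 1/(3 + 3/2) = 1/(9/2) = 2/9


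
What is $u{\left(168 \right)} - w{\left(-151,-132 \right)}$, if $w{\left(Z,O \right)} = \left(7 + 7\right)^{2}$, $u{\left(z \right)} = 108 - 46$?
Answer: $-134$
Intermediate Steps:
$u{\left(z \right)} = 62$
$w{\left(Z,O \right)} = 196$ ($w{\left(Z,O \right)} = 14^{2} = 196$)
$u{\left(168 \right)} - w{\left(-151,-132 \right)} = 62 - 196 = -134$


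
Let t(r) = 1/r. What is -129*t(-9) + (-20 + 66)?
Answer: 181/3 ≈ 60.333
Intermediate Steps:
-129*t(-9) + (-20 + 66) = -129/(-9) + (-20 + 66) = -129*(-1/9) + 46 = 43/3 + 46 = 181/3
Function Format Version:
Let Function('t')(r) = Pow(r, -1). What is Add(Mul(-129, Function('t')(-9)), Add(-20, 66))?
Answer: Rational(181, 3) ≈ 60.333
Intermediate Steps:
Add(Mul(-129, Function('t')(-9)), Add(-20, 66)) = Add(Mul(-129, Pow(-9, -1)), Add(-20, 66)) = Add(Mul(-129, Rational(-1, 9)), 46) = Add(Rational(43, 3), 46) = Rational(181, 3)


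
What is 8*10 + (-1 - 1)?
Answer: 78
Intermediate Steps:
8*10 + (-1 - 1) = 80 - 2 = 78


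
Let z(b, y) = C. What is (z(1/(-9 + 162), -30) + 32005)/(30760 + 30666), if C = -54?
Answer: 31951/61426 ≈ 0.52015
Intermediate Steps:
z(b, y) = -54
(z(1/(-9 + 162), -30) + 32005)/(30760 + 30666) = (-54 + 32005)/(30760 + 30666) = 31951/61426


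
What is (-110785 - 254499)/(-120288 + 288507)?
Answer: -365284/168219 ≈ -2.1715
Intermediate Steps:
(-110785 - 254499)/(-120288 + 288507) = -365284/168219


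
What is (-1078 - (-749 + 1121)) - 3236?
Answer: -4686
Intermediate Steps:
(-1078 - (-749 + 1121)) - 3236 = (-1078 - 1*372) - 3236 = (-1078 - 372) - 3236 = -1450 - 3236 = -4686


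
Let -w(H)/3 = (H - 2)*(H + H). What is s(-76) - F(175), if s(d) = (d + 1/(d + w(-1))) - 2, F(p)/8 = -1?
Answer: -6581/94 ≈ -70.011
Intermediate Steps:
w(H) = -6*H*(-2 + H) (w(H) = -3*(H - 2)*(H + H) = -3*(-2 + H)*2*H = -6*H*(-2 + H))
F(p) = -8 (F(p) = 8*(-1) = -8)
s(d) = -2 + d + 1/(-18 + d) (s(d) = (d + 1/(d + 6*(-1)*(2 - 1*(-1)))) - 2 = (d + 1/(d + 6*(-1)*(2 + 1))) - 2 = (d + 1/(d + 6*(-1)*3)) - 2 = (d + 1/(d - 18)) - 2 = (d + 1/(-18 + d)) - 2 = -2 + d + 1/(-18 + d))
s(-76) - F(175) = (37 + (-76)**2 - 20*(-76))/(-18 - 76) - 1*(-8) = (37 + 5776 + 1520)/(-94) + 8 = -1/94*7333 + 8 = -7333/94 + 8 = -6581/94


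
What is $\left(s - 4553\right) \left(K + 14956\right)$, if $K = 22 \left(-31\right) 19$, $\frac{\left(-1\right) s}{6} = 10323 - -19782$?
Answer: $-369995634$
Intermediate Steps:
$s = -180630$ ($s = - 6 \left(10323 - -19782\right) = - 6 \left(10323 + 19782\right) = \left(-6\right) 30105 = -180630$)
$K = -12958$ ($K = \left(-682\right) 19 = -12958$)
$\left(s - 4553\right) \left(K + 14956\right) = \left(-180630 - 4553\right) \left(-12958 + 14956\right) = \left(-185183\right) 1998 = -369995634$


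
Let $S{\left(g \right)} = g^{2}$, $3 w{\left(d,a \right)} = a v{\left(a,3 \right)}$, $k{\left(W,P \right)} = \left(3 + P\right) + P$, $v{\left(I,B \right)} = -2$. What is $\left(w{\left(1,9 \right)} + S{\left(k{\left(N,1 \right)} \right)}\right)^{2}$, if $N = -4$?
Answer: $361$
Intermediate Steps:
$k{\left(W,P \right)} = 3 + 2 P$
$w{\left(d,a \right)} = - \frac{2 a}{3}$ ($w{\left(d,a \right)} = \frac{a \left(-2\right)}{3} = \frac{\left(-2\right) a}{3} = - \frac{2 a}{3}$)
$\left(w{\left(1,9 \right)} + S{\left(k{\left(N,1 \right)} \right)}\right)^{2} = \left(\left(- \frac{2}{3}\right) 9 + \left(3 + 2 \cdot 1\right)^{2}\right)^{2} = \left(-6 + \left(3 + 2\right)^{2}\right)^{2} = \left(-6 + 5^{2}\right)^{2} = \left(-6 + 25\right)^{2} = 19^{2} = 361$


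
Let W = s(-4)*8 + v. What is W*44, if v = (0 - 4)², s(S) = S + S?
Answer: -2112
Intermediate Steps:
s(S) = 2*S
v = 16 (v = (-4)² = 16)
W = -48 (W = (2*(-4))*8 + 16 = -8*8 + 16 = -64 + 16 = -48)
W*44 = -48*44 = -2112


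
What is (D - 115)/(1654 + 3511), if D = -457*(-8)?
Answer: 3541/5165 ≈ 0.68558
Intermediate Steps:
D = 3656
(D - 115)/(1654 + 3511) = (3656 - 115)/(1654 + 3511) = 3541/5165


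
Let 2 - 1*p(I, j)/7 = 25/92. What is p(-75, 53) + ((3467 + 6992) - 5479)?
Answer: 459273/92 ≈ 4992.1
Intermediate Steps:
p(I, j) = 1113/92 (p(I, j) = 14 - 175/92 = 1113/92)
p(-75, 53) + ((3467 + 6992) - 5479) = 1113/92 + ((3467 + 6992) - 5479) = 1113/92 + (10459 - 5479) = 1113/92 + 4980 = 459273/92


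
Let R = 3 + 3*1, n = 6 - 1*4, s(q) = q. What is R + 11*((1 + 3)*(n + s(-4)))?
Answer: -82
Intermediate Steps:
n = 2 (n = 6 - 4 = 2)
R = 6 (R = 3 + 3 = 6)
R + 11*((1 + 3)*(n + s(-4))) = 6 + 11*((1 + 3)*(2 - 4)) = 6 + 11*(4*(-2)) = 6 + 11*(-8) = 6 - 88 = -82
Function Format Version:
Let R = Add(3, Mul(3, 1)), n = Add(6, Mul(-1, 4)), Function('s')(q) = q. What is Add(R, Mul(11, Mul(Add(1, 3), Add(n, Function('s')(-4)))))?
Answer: -82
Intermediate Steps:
n = 2 (n = Add(6, -4) = 2)
R = 6 (R = Add(3, 3) = 6)
Add(R, Mul(11, Mul(Add(1, 3), Add(n, Function('s')(-4))))) = Add(6, Mul(11, Mul(Add(1, 3), Add(2, -4)))) = Add(6, Mul(11, Mul(4, -2))) = Add(6, Mul(11, -8)) = Add(6, -88) = -82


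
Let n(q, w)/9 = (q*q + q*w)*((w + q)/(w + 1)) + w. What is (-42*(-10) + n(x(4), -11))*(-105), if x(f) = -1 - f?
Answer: -154665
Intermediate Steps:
n(q, w) = 9*w + 9*(q + w)*(q² + q*w)/(1 + w) (n(q, w) = 9*((q*q + q*w)*((w + q)/(w + 1)) + w) = 9*((q² + q*w)*((q + w)/(1 + w)) + w) = 9*((q + w)*(q² + q*w)/(1 + w) + w) = 9*(w + (q + w)*(q² + q*w)/(1 + w)) = 9*w + 9*(q + w)*(q² + q*w)/(1 + w))
(-42*(-10) + n(x(4), -11))*(-105) = (-42*(-10) + 9*(-11 + (-1 - 1*4)³ + (-11)² + (-1 - 1*4)*(-11)² + 2*(-11)*(-1 - 1*4)²)/(1 - 11))*(-105) = (420 + 9*(-11 + (-1 - 4)³ + 121 + (-1 - 4)*121 + 2*(-11)*(-1 - 4)²)/(-10))*(-105) = (420 + 9*(-⅒)*(-11 + (-5)³ + 121 - 5*121 + 2*(-11)*(-5)²))*(-105) = (420 + 9*(-⅒)*(-11 - 125 + 121 - 605 + 2*(-11)*25))*(-105) = (420 + 9*(-⅒)*(-11 - 125 + 121 - 605 - 550))*(-105) = (420 + 9*(-⅒)*(-1170))*(-105) = (420 + 1053)*(-105) = 1473*(-105) = -154665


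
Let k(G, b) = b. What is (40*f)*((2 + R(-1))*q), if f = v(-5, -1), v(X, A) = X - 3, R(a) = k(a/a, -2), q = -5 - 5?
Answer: 0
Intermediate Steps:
q = -10
R(a) = -2
v(X, A) = -3 + X
f = -8 (f = -3 - 5 = -8)
(40*f)*((2 + R(-1))*q) = (40*(-8))*((2 - 2)*(-10)) = -0*(-10) = -320*0 = 0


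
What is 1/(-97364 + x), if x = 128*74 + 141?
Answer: -1/87751 ≈ -1.1396e-5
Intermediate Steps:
x = 9613 (x = 9472 + 141 = 9613)
1/(-97364 + x) = 1/(-97364 + 9613) = 1/(-87751) = -1/87751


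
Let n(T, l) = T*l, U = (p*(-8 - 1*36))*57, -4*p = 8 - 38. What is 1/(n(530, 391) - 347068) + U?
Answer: -2630352781/139838 ≈ -18810.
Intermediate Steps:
p = 15/2 (p = -(8 - 38)/4 = -¼*(-30) = 15/2 ≈ 7.5000)
U = -18810 (U = (15*(-8 - 1*36)/2)*57 = (15*(-8 - 36)/2)*57 = ((15/2)*(-44))*57 = -330*57 = -18810)
1/(n(530, 391) - 347068) + U = 1/(530*391 - 347068) - 18810 = 1/(207230 - 347068) - 18810 = 1/(-139838) - 18810 = -1/139838 - 18810 = -2630352781/139838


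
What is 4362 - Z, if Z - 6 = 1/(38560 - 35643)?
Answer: 12706451/2917 ≈ 4356.0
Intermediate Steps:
Z = 17503/2917 (Z = 6 + 1/(38560 - 35643) = 6 + 1/2917 = 17503/2917 ≈ 6.0003)
4362 - Z = 4362 - 1*17503/2917 = 4362 - 17503/2917 = 12706451/2917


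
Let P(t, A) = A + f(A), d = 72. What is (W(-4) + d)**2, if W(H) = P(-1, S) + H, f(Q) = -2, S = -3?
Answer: 3969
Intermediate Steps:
P(t, A) = -2 + A (P(t, A) = A - 2 = -2 + A)
W(H) = -5 + H (W(H) = (-2 - 3) + H = -5 + H)
(W(-4) + d)**2 = ((-5 - 4) + 72)**2 = (-9 + 72)**2 = 63**2 = 3969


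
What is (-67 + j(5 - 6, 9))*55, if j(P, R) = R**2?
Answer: 770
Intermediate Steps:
(-67 + j(5 - 6, 9))*55 = (-67 + 9**2)*55 = (-67 + 81)*55 = 14*55 = 770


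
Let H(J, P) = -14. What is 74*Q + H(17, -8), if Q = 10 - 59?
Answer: -3640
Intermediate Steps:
Q = -49
74*Q + H(17, -8) = 74*(-49) - 14 = -3626 - 14 = -3640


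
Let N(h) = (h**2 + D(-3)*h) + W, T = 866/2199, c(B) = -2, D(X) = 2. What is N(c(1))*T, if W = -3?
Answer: -866/733 ≈ -1.1814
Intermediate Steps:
T = 866/2199 (T = 866*(1/2199) = 866/2199 ≈ 0.39382)
N(h) = -3 + h**2 + 2*h (N(h) = (h**2 + 2*h) - 3 = -3 + h**2 + 2*h)
N(c(1))*T = (-3 + (-2)**2 + 2*(-2))*(866/2199) = (-3 + 4 - 4)*(866/2199) = -3*866/2199 = -866/733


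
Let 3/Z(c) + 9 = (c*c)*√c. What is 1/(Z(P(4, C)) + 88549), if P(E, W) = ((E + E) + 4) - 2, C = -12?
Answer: 4423863779/391728714962078 - 75*√10/195864357481039 ≈ 1.1293e-5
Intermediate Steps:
P(E, W) = 2 + 2*E (P(E, W) = (2*E + 4) - 2 = (4 + 2*E) - 2 = 2 + 2*E)
Z(c) = 3/(-9 + c^(5/2)) (Z(c) = 3/(-9 + (c*c)*√c) = 3/(-9 + c²*√c) = 3/(-9 + c^(5/2)))
1/(Z(P(4, C)) + 88549) = 1/(3/(-9 + (2 + 2*4)^(5/2)) + 88549) = 1/(3/(-9 + (2 + 8)^(5/2)) + 88549) = 1/(3/(-9 + 10^(5/2)) + 88549) = 1/(3/(-9 + 100*√10) + 88549) = 1/(88549 + 3/(-9 + 100*√10))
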